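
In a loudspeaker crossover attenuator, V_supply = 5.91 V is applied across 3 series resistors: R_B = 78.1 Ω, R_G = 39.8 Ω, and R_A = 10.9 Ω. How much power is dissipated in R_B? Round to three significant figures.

P ≈ 0.164 W

Series current I = V_supply/ΣR = 5.91/128.8 = 0.04589 A.
P(R_B) = I²·R_B = (0.04589)² × 78.1 = 0.1644 W.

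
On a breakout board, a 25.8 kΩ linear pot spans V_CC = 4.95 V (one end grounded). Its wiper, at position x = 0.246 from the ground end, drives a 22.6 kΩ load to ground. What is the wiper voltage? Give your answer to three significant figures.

Lower segment x·R_p = 6.347 kΩ; upper segment (1−x)·R_p = 19.45 kΩ.
Lower segment in parallel with the load: 6.347 ‖ 22.6 = 4.955 kΩ.
V_out = 4.95 × 4.955/(19.45 + 4.955) = 1.005 V.

V_out ≈ 1.00 V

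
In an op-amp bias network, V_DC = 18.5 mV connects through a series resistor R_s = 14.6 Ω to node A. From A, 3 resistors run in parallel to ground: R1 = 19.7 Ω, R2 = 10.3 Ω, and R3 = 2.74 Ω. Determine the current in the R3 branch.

I ≈ 0.796 mA

Parallel bank: R_p = 1/(1/19.7 + 1/10.3 + 1/2.74) = 1.950 Ω.
V_A by voltage divider: V_A = 18.5 × 1.950/(14.6 + 1.950) = 2.180 mV.
Branch current I = V_A/R3 = 2.180/2.74 = 0.7955 mA.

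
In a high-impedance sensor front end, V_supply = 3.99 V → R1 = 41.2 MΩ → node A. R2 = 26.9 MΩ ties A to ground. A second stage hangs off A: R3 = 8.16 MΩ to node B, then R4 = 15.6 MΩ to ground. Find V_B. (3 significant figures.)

Looking into the second stage from A: R3 + R4 = 23.76 MΩ appears in parallel with R2.
R2 ‖ (R3+R4) = 12.62 MΩ.
So V_A = 3.99 × 0.2344 = 0.9354 V.
Stage 2 is unloaded, so V_B = V_A · R4/(R3+R4) = 0.9354 × 15.6/23.76 = 0.6141 V.

V_B ≈ 0.614 V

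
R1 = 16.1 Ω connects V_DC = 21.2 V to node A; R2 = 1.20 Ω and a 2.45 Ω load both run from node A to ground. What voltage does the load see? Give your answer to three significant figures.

R2 ‖ R_L = (1.20 × 2.45)/(1.20 + 2.45) = 0.8055 Ω.
Voltage divider with the loaded lower leg: V_out = 21.2 × 0.8055/(16.1 + 0.8055) = 21.2 × 0.04765 = 1.010 V.
(Unloaded it would be 1.47 V; the load pulls it down.)

V_out ≈ 1.01 V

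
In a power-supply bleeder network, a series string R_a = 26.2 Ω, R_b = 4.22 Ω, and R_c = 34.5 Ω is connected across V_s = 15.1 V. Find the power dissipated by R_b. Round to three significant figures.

The common current is I = 15.1/64.92 = 0.2326 A.
V(R_b) = I·R = 0.9815 V; P = V·I = 0.9815 × 0.2326 = 0.2283 W.

P ≈ 0.228 W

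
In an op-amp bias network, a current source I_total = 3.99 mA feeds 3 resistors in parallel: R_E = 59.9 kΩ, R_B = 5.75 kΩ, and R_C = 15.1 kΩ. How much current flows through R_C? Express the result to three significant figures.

Conductances: ΣG = 1/59.9 + 1/5.75 + 1/15.1 = 0.2568 (1/kΩ).
By the current-divider rule, I = I_total · G_k/ΣG = 3.99 × 0.2579 = 1.029 mA.

I ≈ 1.03 mA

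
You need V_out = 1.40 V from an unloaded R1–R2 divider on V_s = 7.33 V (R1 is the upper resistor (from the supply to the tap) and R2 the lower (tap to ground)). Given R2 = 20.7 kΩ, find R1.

Required fraction k = V_out/V_s = 0.1910.
Rearranging, R1 = R2·(1−k)/k = 20.7 × 4.236 = 87.68 kΩ.

R1 ≈ 87.7 kΩ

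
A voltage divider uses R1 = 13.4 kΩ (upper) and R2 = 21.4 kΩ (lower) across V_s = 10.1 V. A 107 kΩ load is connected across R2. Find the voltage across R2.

V_out ≈ 5.77 V

R2 ‖ R_L = (21.4 × 107)/(21.4 + 107) = 17.83 kΩ.
Then V_out = V_s · R2'/(R1 + R2') = 10.1 × 17.83/31.23 = 5.767 V.
(Unloaded it would be 6.21 V; the load pulls it down.)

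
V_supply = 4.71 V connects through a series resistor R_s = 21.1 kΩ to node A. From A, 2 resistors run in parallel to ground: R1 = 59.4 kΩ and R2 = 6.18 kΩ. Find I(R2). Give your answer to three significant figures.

Equivalent of the parallel group: R_p = 5.598 kΩ.
Node voltage V_A = V_supply · R_p/(R_s + R_p) = 4.71 × 0.2097 = 0.9875 V.
I(R2) = V_A / R2 = 0.9875/6.18 = 0.1598 mA.

I ≈ 0.160 mA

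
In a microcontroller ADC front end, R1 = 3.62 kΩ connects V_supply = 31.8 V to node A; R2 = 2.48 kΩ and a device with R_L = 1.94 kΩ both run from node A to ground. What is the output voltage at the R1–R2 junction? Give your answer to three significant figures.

First combine the lower leg with the load: R2 ‖ R_L = 1.089 kΩ.
Now apply the divider: V_out = 31.8 × 0.2312 = 7.351 V.
(Unloaded it would be 12.9 V; the load pulls it down.)

V_out ≈ 7.35 V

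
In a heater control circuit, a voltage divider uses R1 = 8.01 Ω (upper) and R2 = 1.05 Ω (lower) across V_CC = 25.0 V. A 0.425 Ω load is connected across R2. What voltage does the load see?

The load sits in parallel with R2, giving an effective lower resistance R2' = R2·R_L/(R2+R_L) = 0.3025 Ω.
Voltage divider with the loaded lower leg: V_out = 25.0 × 0.3025/(8.01 + 0.3025) = 25.0 × 0.03640 = 0.9099 V.

V_out ≈ 0.910 V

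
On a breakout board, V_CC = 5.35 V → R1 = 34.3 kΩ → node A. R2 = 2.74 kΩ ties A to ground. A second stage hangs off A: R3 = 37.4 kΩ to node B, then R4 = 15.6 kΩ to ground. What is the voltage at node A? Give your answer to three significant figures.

Node A sees R2 in parallel with the series input of stage 2, R3 + R4 = 53.00 kΩ.
Effective lower resistance at A: R2 ‖ 53.00 = 2.605 kΩ.
V_A = 5.35 × 2.605/(34.3 + 2.605) = 0.3777 V.

V_A ≈ 0.378 V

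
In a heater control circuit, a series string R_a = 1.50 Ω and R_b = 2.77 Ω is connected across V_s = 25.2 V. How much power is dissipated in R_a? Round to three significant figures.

The common current is I = 25.2/4.270 = 5.902 A.
P(R_a) = I²·R_a = (5.902)² × 1.50 = 52.24 W.

P ≈ 52.2 W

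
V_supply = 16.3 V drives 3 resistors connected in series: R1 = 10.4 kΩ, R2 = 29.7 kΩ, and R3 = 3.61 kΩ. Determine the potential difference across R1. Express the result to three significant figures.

Series total: ΣR = 10.4 + 29.7 + 3.61 = 43.71 kΩ.
Voltage divider: V = V_supply · (10.40 / 43.71) = 16.3 × 0.2379 = 3.878 V.

V ≈ 3.88 V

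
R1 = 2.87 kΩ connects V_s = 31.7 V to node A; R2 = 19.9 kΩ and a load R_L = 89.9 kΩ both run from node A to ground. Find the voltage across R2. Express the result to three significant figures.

R2 ‖ R_L = (19.9 × 89.9)/(19.9 + 89.9) = 16.29 kΩ.
Now apply the divider: V_out = 31.7 × 0.8502 = 26.95 V.

V_out ≈ 27.0 V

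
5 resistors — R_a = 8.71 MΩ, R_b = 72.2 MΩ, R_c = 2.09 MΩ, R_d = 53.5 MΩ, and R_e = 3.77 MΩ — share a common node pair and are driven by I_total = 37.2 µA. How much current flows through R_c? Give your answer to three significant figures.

I ≈ 20.0 µA

ΣG = 1/8.71 + 1/72.2 + 1/2.09 + 1/53.5 + 1/3.77 = 0.8911.
R_c takes the fraction G_k/ΣG = 0.4785/0.8911 = 0.5370, so I = 37.2 × 0.5370 = 19.97 µA.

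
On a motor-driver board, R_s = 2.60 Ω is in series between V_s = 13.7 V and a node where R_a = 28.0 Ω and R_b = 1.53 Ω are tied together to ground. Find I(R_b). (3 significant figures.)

Combine the parallel branches: R_p = (1/28.0 + 1/1.53)⁻¹ = 1.451 Ω.
Node voltage V_A = V_s · R_p/(R_s + R_p) = 13.7 × 0.3581 = 4.907 V.
I(R_b) = V_A / R_b = 4.907/1.53 = 3.207 A.
(Equivalently: I_total = 3.382 A, then current-divider fraction G_k/ΣG = 0.9482.)

I ≈ 3.21 A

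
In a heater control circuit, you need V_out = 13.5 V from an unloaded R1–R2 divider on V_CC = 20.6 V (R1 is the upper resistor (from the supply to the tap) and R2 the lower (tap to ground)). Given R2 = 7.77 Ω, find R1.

The divider ratio is R2/(R1+R2) = 13.5/20.6 = 0.6553.
So R1 = R2 · (V_CC/V_out − 1) = 7.77 × (20.6/13.5 − 1) = 7.77 × 0.5259 = 4.086 Ω.

R1 ≈ 4.09 Ω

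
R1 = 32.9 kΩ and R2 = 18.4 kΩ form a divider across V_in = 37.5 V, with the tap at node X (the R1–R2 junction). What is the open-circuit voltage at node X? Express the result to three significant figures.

V_th ≈ 13.5 V

Open-circuit (no load on X): V_th = V_in · R2/(R1 + R2) = 37.5 × 18.4/(32.90 + 18.4) = 13.45 V.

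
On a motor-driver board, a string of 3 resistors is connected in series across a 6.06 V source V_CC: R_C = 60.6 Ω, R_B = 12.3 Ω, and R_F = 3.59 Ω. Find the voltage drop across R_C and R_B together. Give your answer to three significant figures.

Total series resistance ΣR = 60.6 + 12.3 + 3.59 = 76.49 Ω.
R_{R_C..R_B} = 60.6 + 12.3 = 72.90 Ω.
V = V_CC · R/ΣR = 6.06 × 0.9531 = 5.776 V.

V ≈ 5.78 V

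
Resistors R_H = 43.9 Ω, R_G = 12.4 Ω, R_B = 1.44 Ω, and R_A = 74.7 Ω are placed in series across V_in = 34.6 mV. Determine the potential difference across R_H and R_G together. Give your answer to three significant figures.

ΣR = 43.9 + 12.4 + 1.44 + 74.7 = 132.4 Ω.
R_{R_H..R_G} = 43.9 + 12.4 = 56.30 Ω.
Voltage divider: V = V_in · (56.30 / 132.4) = 34.6 × 0.4251 = 14.71 mV.

V ≈ 14.7 mV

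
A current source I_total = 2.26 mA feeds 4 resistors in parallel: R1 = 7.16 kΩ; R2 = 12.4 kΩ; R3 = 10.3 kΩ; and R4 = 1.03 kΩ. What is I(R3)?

Total conductance ΣG = 1/7.16 + 1/12.4 + 1/10.3 + 1/1.03 = 1.288 (units of 1/kΩ).
R3 takes the fraction G_k/ΣG = 0.09709/1.288 = 0.07536, so I = 2.26 × 0.07536 = 0.1703 mA.

I ≈ 0.170 mA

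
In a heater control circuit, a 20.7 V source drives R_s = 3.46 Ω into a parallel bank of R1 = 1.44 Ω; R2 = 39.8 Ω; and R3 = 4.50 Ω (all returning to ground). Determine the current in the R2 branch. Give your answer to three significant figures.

I ≈ 0.122 A

Equivalent of the parallel group: R_p = 1.062 Ω.
V_A by voltage divider: V_A = 20.7 × 1.062/(3.46 + 1.062) = 4.861 V.
I(R2) = V_A / R2 = 4.861/39.8 = 0.1221 A.
(Check via current divider: I_total = 4.578 A; share G_k/ΣG = 0.02668 → same result.)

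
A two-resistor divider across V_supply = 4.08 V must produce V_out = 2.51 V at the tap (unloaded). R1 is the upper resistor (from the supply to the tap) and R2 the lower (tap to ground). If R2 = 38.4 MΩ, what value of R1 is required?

The divider ratio is R2/(R1+R2) = 2.51/4.08 = 0.6152.
R1 = R2·(1/k − 1) = 38.4 × 0.6255 = 24.02 MΩ.

R1 ≈ 24.0 MΩ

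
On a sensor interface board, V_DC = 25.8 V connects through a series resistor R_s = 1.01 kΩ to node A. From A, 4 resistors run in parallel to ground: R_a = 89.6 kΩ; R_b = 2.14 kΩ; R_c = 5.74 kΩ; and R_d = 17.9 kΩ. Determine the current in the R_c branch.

Parallel bank: R_p = 1/(1/89.6 + 1/2.14 + 1/5.74 + 1/17.9) = 1.411 kΩ.
V_A by voltage divider: V_A = 25.8 × 1.411/(1.01 + 1.411) = 15.04 V.
Branch current I = V_A/R_c = 15.04/5.74 = 2.620 mA.

I ≈ 2.62 mA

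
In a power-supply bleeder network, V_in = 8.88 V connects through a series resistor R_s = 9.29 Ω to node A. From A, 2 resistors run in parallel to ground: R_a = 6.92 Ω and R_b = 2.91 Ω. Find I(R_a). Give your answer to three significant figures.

Equivalent of the parallel group: R_p = 2.049 Ω.
V_A = 8.88 × 2.049/11.34 = 1.604 V.
Branch current I = V_A/R_a = 1.604/6.92 = 0.2318 A.
(Equivalently: I_total = 0.7832 A, then current-divider fraction G_k/ΣG = 0.2960.)

I ≈ 0.232 A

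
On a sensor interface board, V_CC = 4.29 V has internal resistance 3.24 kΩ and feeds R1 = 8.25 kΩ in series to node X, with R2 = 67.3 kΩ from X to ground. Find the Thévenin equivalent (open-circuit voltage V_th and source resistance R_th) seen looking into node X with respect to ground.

R1' = 3.24 + 8.25 = 11.49 kΩ (source resistance + R1).
V_th is the unloaded tap voltage: V_CC · R2/(R1'+R2) = 4.29 × 0.8542 = 3.664 V.
Zeroing V_CC shorts the top of R1' to ground, so R_th = R1' ‖ R2 = 9.814 kΩ.

V_th ≈ 3.66 V, R_th ≈ 9.81 kΩ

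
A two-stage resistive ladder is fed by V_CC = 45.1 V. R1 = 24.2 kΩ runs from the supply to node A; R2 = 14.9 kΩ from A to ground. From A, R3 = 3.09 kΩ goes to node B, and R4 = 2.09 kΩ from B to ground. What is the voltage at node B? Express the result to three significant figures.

V_B ≈ 2.49 V

The second stage (R3 + R4 = 5.180 kΩ) loads node A in parallel with R2.
Effective lower resistance at A: R2 ‖ 5.180 = 3.844 kΩ.
So V_A = 45.1 × 0.1371 = 6.181 V.
Stage 2 is unloaded, so V_B = V_A · R4/(R3+R4) = 6.181 × 2.09/5.180 = 2.494 V.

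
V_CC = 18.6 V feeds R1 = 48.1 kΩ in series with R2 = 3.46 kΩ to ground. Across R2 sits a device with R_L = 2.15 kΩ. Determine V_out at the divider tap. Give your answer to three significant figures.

V_out ≈ 0.499 V

R2 ‖ R_L = (3.46 × 2.15)/(3.46 + 2.15) = 1.326 kΩ.
Then V_out = V_CC · R2'/(R1 + R2') = 18.6 × 1.326/49.43 = 0.4990 V.
(Unloaded it would be 1.25 V; the load pulls it down.)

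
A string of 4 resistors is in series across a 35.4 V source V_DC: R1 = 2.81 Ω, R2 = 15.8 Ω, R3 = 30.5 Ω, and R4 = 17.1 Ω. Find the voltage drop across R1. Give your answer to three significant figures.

V ≈ 1.50 V

ΣR = 2.81 + 15.8 + 30.5 + 17.1 = 66.21 Ω.
By the voltage-divider rule, V = 35.4 × 2.810/66.21 = 1.502 V.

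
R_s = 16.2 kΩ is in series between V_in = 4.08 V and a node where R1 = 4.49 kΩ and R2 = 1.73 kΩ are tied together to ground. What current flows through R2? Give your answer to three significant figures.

Equivalent of the parallel group: R_p = 1.249 kΩ.
Node voltage V_A = V_in · R_p/(R_s + R_p) = 4.08 × 0.07157 = 0.2920 V.
Branch current I = V_A/R2 = 0.2920/1.73 = 0.1688 mA.

I ≈ 0.169 mA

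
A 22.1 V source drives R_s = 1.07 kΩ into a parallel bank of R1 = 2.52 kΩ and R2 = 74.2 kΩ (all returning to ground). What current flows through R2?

I ≈ 0.207 mA

Combine the parallel branches: R_p = (1/2.52 + 1/74.2)⁻¹ = 2.437 kΩ.
Node voltage V_A = V_in · R_p/(R_s + R_p) = 22.1 × 0.6949 = 15.36 V.
Branch current I = V_A/R2 = 15.36/74.2 = 0.2070 mA.
(Check via current divider: I_total = 6.301 mA; share G_k/ΣG = 0.03285 → same result.)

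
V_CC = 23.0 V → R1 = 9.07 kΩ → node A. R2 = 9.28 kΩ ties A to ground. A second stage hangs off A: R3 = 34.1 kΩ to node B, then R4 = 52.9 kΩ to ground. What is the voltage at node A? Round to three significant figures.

V_A ≈ 11.0 V

Looking into the second stage from A: R3 + R4 = 87.00 kΩ appears in parallel with R2.
R2 ‖ (R3+R4) = 8.386 kΩ.
First divider: V_A = V_CC · 8.386/(9.07 + 8.386) = 11.05 V.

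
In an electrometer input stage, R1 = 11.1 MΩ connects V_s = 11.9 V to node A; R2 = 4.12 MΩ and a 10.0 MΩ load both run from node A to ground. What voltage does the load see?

First combine the lower leg with the load: R2 ‖ R_L = 2.918 MΩ.
Now apply the divider: V_out = 11.9 × 0.2082 = 2.477 V.

V_out ≈ 2.48 V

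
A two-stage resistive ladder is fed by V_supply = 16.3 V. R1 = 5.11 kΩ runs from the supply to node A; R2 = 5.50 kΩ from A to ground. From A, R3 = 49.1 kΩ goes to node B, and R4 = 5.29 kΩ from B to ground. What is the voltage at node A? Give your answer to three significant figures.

Node A sees R2 in parallel with the series input of stage 2, R3 + R4 = 54.39 kΩ.
R2 ‖ (R3+R4) = 4.995 kΩ.
So V_A = 16.3 × 0.4943 = 8.057 V.

V_A ≈ 8.06 V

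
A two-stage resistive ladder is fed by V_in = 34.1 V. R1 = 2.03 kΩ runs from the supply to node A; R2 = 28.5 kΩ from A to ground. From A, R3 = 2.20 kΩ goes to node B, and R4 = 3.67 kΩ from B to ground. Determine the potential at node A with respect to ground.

V_A ≈ 24.1 V

Looking into the second stage from A: R3 + R4 = 5.870 kΩ appears in parallel with R2.
Effective lower resistance at A: R2 ‖ 5.870 = 4.867 kΩ.
First divider: V_A = V_in · 4.867/(2.03 + 4.867) = 24.06 V.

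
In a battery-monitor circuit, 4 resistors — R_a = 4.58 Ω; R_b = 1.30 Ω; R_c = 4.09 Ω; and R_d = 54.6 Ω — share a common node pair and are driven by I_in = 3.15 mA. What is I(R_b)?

I ≈ 1.94 mA

ΣG = 1/4.58 + 1/1.30 + 1/4.09 + 1/54.6 = 1.250.
Current divider: I(R_b) = I_in · G_k/ΣG = 3.15 × (0.7692/1.250) = 3.15 × 0.6152 = 1.938 mA.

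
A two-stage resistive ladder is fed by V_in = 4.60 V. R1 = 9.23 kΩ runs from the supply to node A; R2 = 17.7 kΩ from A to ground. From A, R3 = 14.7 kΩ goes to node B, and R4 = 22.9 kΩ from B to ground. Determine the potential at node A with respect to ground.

V_A ≈ 2.60 V

Node A sees R2 in parallel with the series input of stage 2, R3 + R4 = 37.60 kΩ.
Effective lower resistance at A: R2 ‖ 37.60 = 12.03 kΩ.
V_A = 4.60 × 12.03/(9.23 + 12.03) = 2.603 V.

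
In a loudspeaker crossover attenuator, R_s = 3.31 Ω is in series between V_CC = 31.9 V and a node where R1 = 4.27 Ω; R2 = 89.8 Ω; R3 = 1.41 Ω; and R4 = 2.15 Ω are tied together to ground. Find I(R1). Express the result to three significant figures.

I ≈ 1.31 A

Equivalent of the parallel group: R_p = 0.7044 Ω.
V_A = 31.9 × 0.7044/4.014 = 5.597 V.
Branch current I = V_A/R1 = 5.597/4.27 = 1.311 A.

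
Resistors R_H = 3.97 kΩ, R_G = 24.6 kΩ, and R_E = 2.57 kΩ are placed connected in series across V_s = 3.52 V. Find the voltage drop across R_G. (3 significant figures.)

V ≈ 2.78 V

Series total: ΣR = 3.97 + 24.6 + 2.57 = 31.14 kΩ.
V = V_s · R/ΣR = 3.52 × 0.7900 = 2.781 V.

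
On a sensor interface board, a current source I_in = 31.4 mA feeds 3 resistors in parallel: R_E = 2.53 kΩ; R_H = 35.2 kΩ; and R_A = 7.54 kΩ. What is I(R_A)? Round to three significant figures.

Total conductance ΣG = 1/2.53 + 1/35.2 + 1/7.54 = 0.5563 (units of 1/kΩ).
Current divider: I(R_A) = I_in · G_k/ΣG = 31.4 × (0.1326/0.5563) = 31.4 × 0.2384 = 7.486 mA.

I ≈ 7.49 mA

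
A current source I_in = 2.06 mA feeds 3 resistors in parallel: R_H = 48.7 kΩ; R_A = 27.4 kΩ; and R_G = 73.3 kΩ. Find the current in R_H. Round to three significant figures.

ΣG = 1/48.7 + 1/27.4 + 1/73.3 = 0.07067.
R_H takes the fraction G_k/ΣG = 0.02053/0.07067 = 0.2905, so I = 2.06 × 0.2905 = 0.5985 mA.

I ≈ 0.599 mA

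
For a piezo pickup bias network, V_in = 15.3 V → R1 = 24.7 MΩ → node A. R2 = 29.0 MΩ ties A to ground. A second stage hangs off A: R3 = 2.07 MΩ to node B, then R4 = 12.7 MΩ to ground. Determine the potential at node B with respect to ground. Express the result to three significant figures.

V_B ≈ 3.73 V

Node A sees R2 in parallel with the series input of stage 2, R3 + R4 = 14.77 MΩ.
Effective lower resistance at A: R2 ‖ 14.77 = 9.786 MΩ.
V_A = 15.3 × 9.786/(24.7 + 9.786) = 4.342 V.
Then the unloaded second divider: V_B = V_A × R4/(R3+R4) = 4.342 × 0.8599 = 3.733 V.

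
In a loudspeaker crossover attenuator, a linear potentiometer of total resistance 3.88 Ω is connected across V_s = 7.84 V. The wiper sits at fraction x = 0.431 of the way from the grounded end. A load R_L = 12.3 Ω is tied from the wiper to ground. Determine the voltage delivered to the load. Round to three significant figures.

V_out ≈ 3.14 V

Lower segment x·R_p = 1.672 Ω; upper segment (1−x)·R_p = 2.208 Ω.
R_L loads the lower segment: effective lower R = 1.472 Ω.
V_out = 7.84 × 1.472/(2.208 + 1.472) = 3.136 V.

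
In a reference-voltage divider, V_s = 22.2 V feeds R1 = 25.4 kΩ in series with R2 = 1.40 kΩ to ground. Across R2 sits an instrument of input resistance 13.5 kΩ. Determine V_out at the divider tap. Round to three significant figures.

V_out ≈ 1.06 V

First combine the lower leg with the load: R2 ‖ R_L = 1.268 kΩ.
Now apply the divider: V_out = 22.2 × 0.04756 = 1.056 V.
(Unloaded it would be 1.16 V; the load pulls it down.)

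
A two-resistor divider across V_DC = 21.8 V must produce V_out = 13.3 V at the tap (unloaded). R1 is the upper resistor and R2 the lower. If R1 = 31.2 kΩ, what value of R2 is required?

The divider ratio is R2/(R1+R2) = 13.3/21.8 = 0.6101.
Rearranging, R2 = R1·k/(1−k) = 31.2 × 1.565 = 48.82 kΩ.

R2 ≈ 48.8 kΩ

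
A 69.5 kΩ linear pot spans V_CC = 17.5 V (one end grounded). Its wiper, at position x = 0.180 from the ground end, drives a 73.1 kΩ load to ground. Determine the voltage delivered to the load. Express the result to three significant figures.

V_out ≈ 2.76 V

Split the track: R_lower = x·R_p = 12.51 kΩ, R_upper = (1−x)·R_p = 56.99 kΩ.
R_L loads the lower segment: effective lower R = 10.68 kΩ.
V_out = 17.5 × 10.68/(56.99 + 10.68) = 2.762 V.
(Unloaded: V_out = x·V_CC = 3.15 V.)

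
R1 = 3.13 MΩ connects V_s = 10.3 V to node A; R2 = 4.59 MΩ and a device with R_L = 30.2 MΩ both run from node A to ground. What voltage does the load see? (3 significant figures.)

V_out ≈ 5.77 V

The load sits in parallel with R2, giving an effective lower resistance R2' = R2·R_L/(R2+R_L) = 3.984 MΩ.
Then V_out = V_s · R2'/(R1 + R2') = 10.3 × 3.984/7.114 = 5.768 V.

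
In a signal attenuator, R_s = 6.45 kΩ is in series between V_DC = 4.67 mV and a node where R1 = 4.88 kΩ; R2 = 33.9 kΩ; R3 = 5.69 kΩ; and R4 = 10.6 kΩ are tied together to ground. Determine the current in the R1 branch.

I ≈ 0.225 µA

Combine the parallel branches: R_p = (1/4.88 + 1/33.9 + 1/5.69 + 1/10.6)⁻¹ = 1.982 kΩ.
Node voltage V_A = V_DC · R_p/(R_s + R_p) = 4.67 × 0.2351 = 1.098 mV.
Branch current I = V_A/R1 = 1.098/4.88 = 0.2250 µA.
(Check via current divider: I_total = 0.5538 µA; share G_k/ΣG = 0.4062 → same result.)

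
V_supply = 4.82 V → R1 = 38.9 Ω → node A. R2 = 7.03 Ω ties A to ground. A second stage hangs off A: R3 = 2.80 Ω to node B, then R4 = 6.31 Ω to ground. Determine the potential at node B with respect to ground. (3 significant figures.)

V_B ≈ 0.309 V

Node A sees R2 in parallel with the series input of stage 2, R3 + R4 = 9.110 Ω.
Effective lower resistance at A: R2 ‖ 9.110 = 3.968 Ω.
So V_A = 4.82 × 0.09256 = 0.4462 V.
V_B = V_A × 0.6926 = 0.3090 V.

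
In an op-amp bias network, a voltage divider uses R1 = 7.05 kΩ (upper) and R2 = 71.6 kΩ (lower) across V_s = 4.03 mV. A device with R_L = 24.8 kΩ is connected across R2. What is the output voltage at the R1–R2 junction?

V_out ≈ 2.91 mV

First combine the lower leg with the load: R2 ‖ R_L = 18.42 kΩ.
Then V_out = V_s · R2'/(R1 + R2') = 4.03 × 18.42/25.47 = 2.915 mV.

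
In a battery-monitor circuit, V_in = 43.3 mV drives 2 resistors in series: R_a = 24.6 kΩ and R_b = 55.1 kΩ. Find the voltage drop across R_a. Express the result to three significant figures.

V ≈ 13.4 mV

Series total: ΣR = 24.6 + 55.1 = 79.70 kΩ.
Voltage divider: V = V_in · (24.60 / 79.70) = 43.3 × 0.3087 = 13.36 mV.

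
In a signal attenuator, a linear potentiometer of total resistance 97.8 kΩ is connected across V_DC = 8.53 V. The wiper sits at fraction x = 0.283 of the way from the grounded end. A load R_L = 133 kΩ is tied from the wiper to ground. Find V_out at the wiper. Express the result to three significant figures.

Split the track: R_lower = x·R_p = 27.68 kΩ, R_upper = (1−x)·R_p = 70.12 kΩ.
Lower segment in parallel with the load: 27.68 ‖ 133 = 22.91 kΩ.
V_out = 8.53 × 22.91/(70.12 + 22.91) = 2.101 V.

V_out ≈ 2.10 V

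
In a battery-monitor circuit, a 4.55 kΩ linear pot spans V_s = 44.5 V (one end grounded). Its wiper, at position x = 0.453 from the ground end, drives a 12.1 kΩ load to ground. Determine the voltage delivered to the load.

V_out ≈ 18.4 V

Lower segment x·R_p = 2.061 kΩ; upper segment (1−x)·R_p = 2.489 kΩ.
R_L loads the lower segment: effective lower R = 1.761 kΩ.
Then V_out = V_s · 1.761/(2.489 + 1.761) = 18.44 V.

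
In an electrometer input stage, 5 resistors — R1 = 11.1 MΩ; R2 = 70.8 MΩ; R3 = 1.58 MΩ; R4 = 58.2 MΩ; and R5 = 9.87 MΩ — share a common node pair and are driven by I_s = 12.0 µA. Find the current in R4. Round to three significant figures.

I ≈ 0.241 µA

Conductances: ΣG = 1/11.1 + 1/70.8 + 1/1.58 + 1/58.2 + 1/9.87 = 0.8556 (1/MΩ).
Current divider: I(R4) = I_s · G_k/ΣG = 12.0 × (0.01718/0.8556) = 12.0 × 0.02008 = 0.2410 µA.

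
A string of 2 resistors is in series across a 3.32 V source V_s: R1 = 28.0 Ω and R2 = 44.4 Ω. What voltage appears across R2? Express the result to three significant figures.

V ≈ 2.04 V

Total series resistance ΣR = 28.0 + 44.4 = 72.40 Ω.
Voltage divider: V = V_s · (44.40 / 72.40) = 3.32 × 0.6133 = 2.036 V.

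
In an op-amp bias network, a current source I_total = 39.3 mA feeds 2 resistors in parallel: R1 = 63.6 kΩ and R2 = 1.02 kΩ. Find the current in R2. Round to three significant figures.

For two parallel branches, I_k = I_total · (other R)/(sum of R).
I(R2) = 39.3 × 63.6/(63.6 + 1.02) = 39.3 × 0.9842 = 38.68 mA.

I ≈ 38.7 mA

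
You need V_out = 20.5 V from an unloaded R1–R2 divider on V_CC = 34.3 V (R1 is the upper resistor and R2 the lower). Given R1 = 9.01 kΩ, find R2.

R2 ≈ 13.4 kΩ

V_out/V_CC = R2/(R1+R2) = 0.5977.
R2 = R1 · 0.5977/(1 − 0.5977) = 13.38 kΩ.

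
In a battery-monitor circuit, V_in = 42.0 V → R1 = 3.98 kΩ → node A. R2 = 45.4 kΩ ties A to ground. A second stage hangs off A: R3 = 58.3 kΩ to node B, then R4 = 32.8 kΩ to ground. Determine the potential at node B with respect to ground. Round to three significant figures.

The second stage (R3 + R4 = 91.10 kΩ) loads node A in parallel with R2.
R2 ‖ (R3+R4) = 30.30 kΩ.
So V_A = 42.0 × 0.8839 = 37.12 V.
Then the unloaded second divider: V_B = V_A × R4/(R3+R4) = 37.12 × 0.3600 = 13.37 V.

V_B ≈ 13.4 V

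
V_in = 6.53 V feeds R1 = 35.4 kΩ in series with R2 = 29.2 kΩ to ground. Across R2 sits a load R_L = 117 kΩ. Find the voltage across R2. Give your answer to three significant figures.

V_out ≈ 2.60 V

R2 ‖ R_L = (29.2 × 117)/(29.2 + 117) = 23.37 kΩ.
Voltage divider with the loaded lower leg: V_out = 6.53 × 23.37/(35.4 + 23.37) = 6.53 × 0.3976 = 2.597 V.
(Unloaded it would be 2.95 V; the load pulls it down.)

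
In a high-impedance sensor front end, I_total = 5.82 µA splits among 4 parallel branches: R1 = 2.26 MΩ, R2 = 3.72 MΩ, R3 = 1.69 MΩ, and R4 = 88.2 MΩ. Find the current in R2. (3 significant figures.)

I ≈ 1.19 µA

ΣG = 1/2.26 + 1/3.72 + 1/1.69 + 1/88.2 = 1.314.
Current divider: I(R2) = I_total · G_k/ΣG = 5.82 × (0.2688/1.314) = 5.82 × 0.2045 = 1.190 µA.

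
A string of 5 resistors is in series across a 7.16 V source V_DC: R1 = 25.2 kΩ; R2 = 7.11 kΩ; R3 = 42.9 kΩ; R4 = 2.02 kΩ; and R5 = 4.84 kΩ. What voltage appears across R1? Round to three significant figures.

Total series resistance ΣR = 25.2 + 7.11 + 42.9 + 2.02 + 4.84 = 82.07 kΩ.
Voltage divider: V = V_DC · (25.20 / 82.07) = 7.16 × 0.3071 = 2.199 V.

V ≈ 2.20 V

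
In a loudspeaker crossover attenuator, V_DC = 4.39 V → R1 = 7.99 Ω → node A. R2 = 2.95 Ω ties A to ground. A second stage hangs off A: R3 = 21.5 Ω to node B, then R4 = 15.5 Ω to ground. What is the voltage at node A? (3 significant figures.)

V_A ≈ 1.12 V

The second stage (R3 + R4 = 37.00 Ω) loads node A in parallel with R2.
R2 ‖ (R3+R4) = 2.732 Ω.
First divider: V_A = V_DC · 2.732/(7.99 + 2.732) = 1.119 V.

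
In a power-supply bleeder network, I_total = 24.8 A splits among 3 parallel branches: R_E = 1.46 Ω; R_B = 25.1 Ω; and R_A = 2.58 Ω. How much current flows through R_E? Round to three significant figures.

I ≈ 15.3 A

Total conductance ΣG = 1/1.46 + 1/25.1 + 1/2.58 = 1.112 (units of 1/Ω).
By the current-divider rule, I = I_total · G_k/ΣG = 24.8 × 0.6157 = 15.27 A.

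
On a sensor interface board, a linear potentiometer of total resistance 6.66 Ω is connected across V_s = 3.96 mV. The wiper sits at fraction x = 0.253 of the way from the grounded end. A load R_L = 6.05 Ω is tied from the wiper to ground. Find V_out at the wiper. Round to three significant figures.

V_out ≈ 0.829 mV

Split the track: R_lower = x·R_p = 1.685 Ω, R_upper = (1−x)·R_p = 4.975 Ω.
(x·R_p) ‖ R_L = 1.318 Ω.
V_out = 3.96 × 1.318/(4.975 + 1.318) = 0.8293 mV.
(Unloaded: V_out = x·V_s = 1.00 mV.)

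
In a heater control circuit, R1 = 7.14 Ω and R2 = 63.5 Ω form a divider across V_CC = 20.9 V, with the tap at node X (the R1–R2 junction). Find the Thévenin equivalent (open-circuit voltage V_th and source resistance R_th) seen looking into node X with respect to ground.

Open-circuit (no load on X): V_th = V_CC · R2/(R1 + R2) = 20.9 × 63.5/(7.140 + 63.5) = 18.79 V.
Looking into X with the source shorted: R_th = R1·R2/(R1+R2) = 7.140 × 63.5/70.64 = 6.418 Ω.

V_th ≈ 18.8 V, R_th ≈ 6.42 Ω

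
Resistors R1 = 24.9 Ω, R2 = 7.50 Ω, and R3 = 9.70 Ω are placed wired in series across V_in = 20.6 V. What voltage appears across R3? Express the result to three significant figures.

Total series resistance ΣR = 24.9 + 7.50 + 9.70 = 42.10 Ω.
Voltage divider: V = V_in · (9.700 / 42.10) = 20.6 × 0.2304 = 4.746 V.

V ≈ 4.75 V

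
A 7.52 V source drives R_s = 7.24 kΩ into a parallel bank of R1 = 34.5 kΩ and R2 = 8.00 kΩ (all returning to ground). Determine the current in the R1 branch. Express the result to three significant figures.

I ≈ 0.103 mA

Combine the parallel branches: R_p = (1/34.5 + 1/8.00)⁻¹ = 6.494 kΩ.
Node voltage V_A = V_supply · R_p/(R_s + R_p) = 7.52 × 0.4728 = 3.556 V.
I(R1) = V_A / R1 = 3.556/34.5 = 0.1031 mA.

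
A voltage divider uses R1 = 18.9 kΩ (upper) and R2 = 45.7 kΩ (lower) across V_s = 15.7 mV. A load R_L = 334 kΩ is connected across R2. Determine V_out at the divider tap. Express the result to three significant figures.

V_out ≈ 10.7 mV

First combine the lower leg with the load: R2 ‖ R_L = 40.20 kΩ.
Now apply the divider: V_out = 15.7 × 0.6802 = 10.68 mV.
(Unloaded it would be 11.1 mV; the load pulls it down.)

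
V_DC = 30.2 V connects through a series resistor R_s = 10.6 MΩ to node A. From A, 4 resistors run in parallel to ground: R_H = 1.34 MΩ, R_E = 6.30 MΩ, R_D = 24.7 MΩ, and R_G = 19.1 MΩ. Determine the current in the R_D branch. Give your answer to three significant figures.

Parallel bank: R_p = 1/(1/1.34 + 1/6.30 + 1/24.7 + 1/19.1) = 1.002 MΩ.
V_A by voltage divider: V_A = 30.2 × 1.002/(10.6 + 1.002) = 2.609 V.
Branch current I = V_A/R_D = 2.609/24.7 = 0.1056 µA.
(Equivalently: I_total = 2.603 µA, then current-divider fraction G_k/ΣG = 0.04057.)

I ≈ 0.106 µA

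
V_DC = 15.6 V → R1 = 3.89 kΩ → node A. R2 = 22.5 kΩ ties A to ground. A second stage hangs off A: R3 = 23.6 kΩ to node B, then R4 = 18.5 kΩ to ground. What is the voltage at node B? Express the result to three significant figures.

The second stage (R3 + R4 = 42.10 kΩ) loads node A in parallel with R2.
R2 ‖ (R3+R4) = 14.66 kΩ.
V_A = 15.6 × 14.66/(3.89 + 14.66) = 12.33 V.
Then the unloaded second divider: V_B = V_A × R4/(R3+R4) = 12.33 × 0.4394 = 5.418 V.

V_B ≈ 5.42 V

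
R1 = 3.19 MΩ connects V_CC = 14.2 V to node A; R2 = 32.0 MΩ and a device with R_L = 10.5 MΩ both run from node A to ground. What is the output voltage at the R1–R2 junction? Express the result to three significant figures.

First combine the lower leg with the load: R2 ‖ R_L = 7.906 MΩ.
Now apply the divider: V_out = 14.2 × 0.7125 = 10.12 V.
(Unloaded it would be 12.9 V; the load pulls it down.)

V_out ≈ 10.1 V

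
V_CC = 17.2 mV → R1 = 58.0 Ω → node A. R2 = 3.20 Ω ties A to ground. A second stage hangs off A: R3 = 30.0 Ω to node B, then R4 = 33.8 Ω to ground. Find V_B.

The second stage (R3 + R4 = 63.80 Ω) loads node A in parallel with R2.
R2 ‖ (R3+R4) = 3.047 Ω.
So V_A = 17.2 × 0.04991 = 0.8585 mV.
Then the unloaded second divider: V_B = V_A × R4/(R3+R4) = 0.8585 × 0.5298 = 0.4548 mV.

V_B ≈ 0.455 mV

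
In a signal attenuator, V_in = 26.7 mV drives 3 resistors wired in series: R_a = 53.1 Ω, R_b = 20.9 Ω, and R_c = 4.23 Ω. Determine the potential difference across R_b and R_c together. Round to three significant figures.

Series total: ΣR = 53.1 + 20.9 + 4.23 = 78.23 Ω.
R_{R_b..R_c} = 20.9 + 4.23 = 25.13 Ω.
By the voltage-divider rule, V = 26.7 × 25.13/78.23 = 8.577 mV.

V ≈ 8.58 mV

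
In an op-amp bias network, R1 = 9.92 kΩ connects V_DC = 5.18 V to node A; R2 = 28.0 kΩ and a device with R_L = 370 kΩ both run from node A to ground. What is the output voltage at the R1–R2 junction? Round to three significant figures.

The load sits in parallel with R2, giving an effective lower resistance R2' = R2·R_L/(R2+R_L) = 26.03 kΩ.
Now apply the divider: V_out = 5.18 × 0.7241 = 3.751 V.
(Unloaded it would be 3.82 V; the load pulls it down.)

V_out ≈ 3.75 V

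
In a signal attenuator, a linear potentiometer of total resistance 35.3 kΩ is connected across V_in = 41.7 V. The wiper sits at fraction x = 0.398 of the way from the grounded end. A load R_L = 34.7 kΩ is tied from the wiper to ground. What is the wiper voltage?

The pot divides into 21.25 kΩ above the wiper and 14.05 kΩ below.
Lower segment in parallel with the load: 14.05 ‖ 34.7 = 10.00 kΩ.
Loaded-divider output: V_out = 41.7 × 0.3200 = 13.34 V.

V_out ≈ 13.3 V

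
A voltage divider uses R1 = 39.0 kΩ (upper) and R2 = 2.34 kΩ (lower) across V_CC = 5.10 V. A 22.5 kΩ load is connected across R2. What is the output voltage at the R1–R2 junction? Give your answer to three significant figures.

First combine the lower leg with the load: R2 ‖ R_L = 2.120 kΩ.
Then V_out = V_CC · R2'/(R1 + R2') = 5.10 × 2.120/41.12 = 0.2629 V.

V_out ≈ 0.263 V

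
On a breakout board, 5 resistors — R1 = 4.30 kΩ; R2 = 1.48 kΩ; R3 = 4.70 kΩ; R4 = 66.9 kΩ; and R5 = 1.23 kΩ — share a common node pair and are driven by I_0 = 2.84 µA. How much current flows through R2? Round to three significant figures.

I ≈ 0.985 µA

Conductances: ΣG = 1/4.30 + 1/1.48 + 1/4.70 + 1/66.9 + 1/1.23 = 1.949 (1/kΩ).
R2 takes the fraction G_k/ΣG = 0.6757/1.949 = 0.3467, so I = 2.84 × 0.3467 = 0.9846 µA.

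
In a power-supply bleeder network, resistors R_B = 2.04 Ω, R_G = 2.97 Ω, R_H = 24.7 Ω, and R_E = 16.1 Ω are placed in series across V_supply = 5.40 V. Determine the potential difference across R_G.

V ≈ 0.350 V

Total series resistance ΣR = 2.04 + 2.97 + 24.7 + 16.1 = 45.81 Ω.
By the voltage-divider rule, V = 5.40 × 2.970/45.81 = 0.3501 V.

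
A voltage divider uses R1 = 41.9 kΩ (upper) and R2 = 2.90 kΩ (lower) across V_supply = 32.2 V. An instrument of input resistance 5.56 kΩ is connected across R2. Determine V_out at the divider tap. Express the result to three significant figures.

The load sits in parallel with R2, giving an effective lower resistance R2' = R2·R_L/(R2+R_L) = 1.906 kΩ.
Voltage divider with the loaded lower leg: V_out = 32.2 × 1.906/(41.9 + 1.906) = 32.2 × 0.04351 = 1.401 V.

V_out ≈ 1.40 V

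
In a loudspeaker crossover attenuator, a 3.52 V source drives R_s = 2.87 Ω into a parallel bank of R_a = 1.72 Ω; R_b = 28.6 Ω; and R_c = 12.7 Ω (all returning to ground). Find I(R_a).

Equivalent of the parallel group: R_p = 1.439 Ω.
V_A by voltage divider: V_A = 3.52 × 1.439/(2.87 + 1.439) = 1.175 V.
I(R_a) = V_A / R_a = 1.175/1.72 = 0.6833 A.
(Equivalently: I_total = 0.8170 A, then current-divider fraction G_k/ΣG = 0.8364.)

I ≈ 0.683 A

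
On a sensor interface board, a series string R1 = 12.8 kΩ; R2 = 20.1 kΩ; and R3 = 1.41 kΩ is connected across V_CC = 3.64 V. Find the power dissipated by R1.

P ≈ 0.144 mW

The common current is I = 3.64/34.31 = 0.1061 mA.
V(R1) = I·R = 1.358 V; P = V·I = 1.358 × 0.1061 = 0.1441 mW.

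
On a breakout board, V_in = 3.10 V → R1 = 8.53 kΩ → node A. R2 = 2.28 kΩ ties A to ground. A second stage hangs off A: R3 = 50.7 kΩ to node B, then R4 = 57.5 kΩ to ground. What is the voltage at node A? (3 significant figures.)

V_A ≈ 0.643 V

The second stage (R3 + R4 = 108.2 kΩ) loads node A in parallel with R2.
Effective lower resistance at A: R2 ‖ 108.2 = 2.233 kΩ.
V_A = 3.10 × 2.233/(8.53 + 2.233) = 0.6431 V.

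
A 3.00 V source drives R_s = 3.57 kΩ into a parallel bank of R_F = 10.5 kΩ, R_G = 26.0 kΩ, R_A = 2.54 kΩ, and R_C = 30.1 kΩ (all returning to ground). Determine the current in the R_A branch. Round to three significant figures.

I ≈ 0.394 mA

Equivalent of the parallel group: R_p = 1.784 kΩ.
Node voltage V_A = V_in · R_p/(R_s + R_p) = 3.00 × 0.3332 = 0.9995 V.
Branch current I = V_A/R_A = 0.9995/2.54 = 0.3935 mA.
(Equivalently: I_total = 0.5604 mA, then current-divider fraction G_k/ΣG = 0.7023.)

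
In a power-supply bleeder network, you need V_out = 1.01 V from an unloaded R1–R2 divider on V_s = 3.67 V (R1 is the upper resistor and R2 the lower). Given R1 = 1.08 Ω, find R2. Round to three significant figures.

R2 ≈ 0.410 Ω

The divider ratio is R2/(R1+R2) = 1.01/3.67 = 0.2752.
Rearranging, R2 = R1·k/(1−k) = 1.08 × 0.3797 = 0.4101 Ω.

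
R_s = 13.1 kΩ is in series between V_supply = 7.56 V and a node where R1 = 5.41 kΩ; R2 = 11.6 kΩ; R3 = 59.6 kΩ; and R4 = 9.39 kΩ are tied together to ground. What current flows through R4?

I ≈ 0.131 mA

Equivalent of the parallel group: R_p = 2.536 kΩ.
V_A by voltage divider: V_A = 7.56 × 2.536/(13.1 + 2.536) = 1.226 V.
I(R4) = V_A / R4 = 1.226/9.39 = 0.1306 mA.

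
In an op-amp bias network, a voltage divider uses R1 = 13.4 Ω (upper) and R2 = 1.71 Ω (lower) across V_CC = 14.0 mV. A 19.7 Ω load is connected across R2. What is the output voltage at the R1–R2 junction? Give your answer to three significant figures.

R2 ‖ R_L = (1.71 × 19.7)/(1.71 + 19.7) = 1.573 Ω.
Voltage divider with the loaded lower leg: V_out = 14.0 × 1.573/(13.4 + 1.573) = 14.0 × 0.1051 = 1.471 mV.

V_out ≈ 1.47 mV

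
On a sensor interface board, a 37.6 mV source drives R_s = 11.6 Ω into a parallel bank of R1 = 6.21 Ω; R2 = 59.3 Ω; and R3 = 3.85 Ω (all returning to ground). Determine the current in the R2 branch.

Combine the parallel branches: R_p = (1/6.21 + 1/59.3 + 1/3.85)⁻¹ = 2.285 Ω.
V_A = 37.6 × 2.285/13.89 = 6.188 mV.
I(R2) = V_A / R2 = 6.188/59.3 = 0.1043 mA.

I ≈ 0.104 mA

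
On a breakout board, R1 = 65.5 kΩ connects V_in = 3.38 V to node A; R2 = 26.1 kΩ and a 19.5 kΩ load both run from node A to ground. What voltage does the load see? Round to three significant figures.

V_out ≈ 0.492 V

R2 ‖ R_L = (26.1 × 19.5)/(26.1 + 19.5) = 11.16 kΩ.
Now apply the divider: V_out = 3.38 × 0.1456 = 0.4921 V.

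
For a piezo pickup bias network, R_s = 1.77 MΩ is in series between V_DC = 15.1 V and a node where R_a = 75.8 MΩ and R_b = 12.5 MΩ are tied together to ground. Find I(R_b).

I ≈ 1.04 µA

Equivalent of the parallel group: R_p = 10.73 MΩ.
Node voltage V_A = V_DC · R_p/(R_s + R_p) = 15.1 × 0.8584 = 12.96 V.
Branch current I = V_A/R_b = 12.96/12.5 = 1.037 µA.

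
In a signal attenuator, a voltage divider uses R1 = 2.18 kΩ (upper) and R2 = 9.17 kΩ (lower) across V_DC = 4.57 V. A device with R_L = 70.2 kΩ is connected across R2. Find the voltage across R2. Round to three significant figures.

V_out ≈ 3.60 V

First combine the lower leg with the load: R2 ‖ R_L = 8.111 kΩ.
Voltage divider with the loaded lower leg: V_out = 4.57 × 8.111/(2.18 + 8.111) = 4.57 × 0.7882 = 3.602 V.
(Unloaded it would be 3.69 V; the load pulls it down.)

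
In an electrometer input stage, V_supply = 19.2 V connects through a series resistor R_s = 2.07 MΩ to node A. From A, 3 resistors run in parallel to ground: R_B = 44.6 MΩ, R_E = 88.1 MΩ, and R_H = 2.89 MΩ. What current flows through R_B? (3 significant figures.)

I ≈ 0.241 µA

Equivalent of the parallel group: R_p = 2.633 MΩ.
V_A = 19.2 × 2.633/4.703 = 10.75 V.
Branch current I = V_A/R_B = 10.75/44.6 = 0.2410 µA.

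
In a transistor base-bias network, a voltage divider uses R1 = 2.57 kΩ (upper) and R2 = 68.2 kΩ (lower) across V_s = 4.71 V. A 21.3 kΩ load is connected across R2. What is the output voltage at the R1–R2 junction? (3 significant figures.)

V_out ≈ 4.07 V

First combine the lower leg with the load: R2 ‖ R_L = 16.23 kΩ.
Voltage divider with the loaded lower leg: V_out = 4.71 × 16.23/(2.57 + 16.23) = 4.71 × 0.8633 = 4.066 V.
(Unloaded it would be 4.54 V; the load pulls it down.)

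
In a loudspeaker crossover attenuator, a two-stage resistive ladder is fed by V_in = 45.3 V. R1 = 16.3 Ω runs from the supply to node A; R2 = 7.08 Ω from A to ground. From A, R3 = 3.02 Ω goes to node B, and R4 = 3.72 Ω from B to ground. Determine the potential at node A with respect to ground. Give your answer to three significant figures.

Node A sees R2 in parallel with the series input of stage 2, R3 + R4 = 6.740 Ω.
Effective lower resistance at A: R2 ‖ 6.740 = 3.453 Ω.
First divider: V_A = V_in · 3.453/(16.3 + 3.453) = 7.919 V.

V_A ≈ 7.92 V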